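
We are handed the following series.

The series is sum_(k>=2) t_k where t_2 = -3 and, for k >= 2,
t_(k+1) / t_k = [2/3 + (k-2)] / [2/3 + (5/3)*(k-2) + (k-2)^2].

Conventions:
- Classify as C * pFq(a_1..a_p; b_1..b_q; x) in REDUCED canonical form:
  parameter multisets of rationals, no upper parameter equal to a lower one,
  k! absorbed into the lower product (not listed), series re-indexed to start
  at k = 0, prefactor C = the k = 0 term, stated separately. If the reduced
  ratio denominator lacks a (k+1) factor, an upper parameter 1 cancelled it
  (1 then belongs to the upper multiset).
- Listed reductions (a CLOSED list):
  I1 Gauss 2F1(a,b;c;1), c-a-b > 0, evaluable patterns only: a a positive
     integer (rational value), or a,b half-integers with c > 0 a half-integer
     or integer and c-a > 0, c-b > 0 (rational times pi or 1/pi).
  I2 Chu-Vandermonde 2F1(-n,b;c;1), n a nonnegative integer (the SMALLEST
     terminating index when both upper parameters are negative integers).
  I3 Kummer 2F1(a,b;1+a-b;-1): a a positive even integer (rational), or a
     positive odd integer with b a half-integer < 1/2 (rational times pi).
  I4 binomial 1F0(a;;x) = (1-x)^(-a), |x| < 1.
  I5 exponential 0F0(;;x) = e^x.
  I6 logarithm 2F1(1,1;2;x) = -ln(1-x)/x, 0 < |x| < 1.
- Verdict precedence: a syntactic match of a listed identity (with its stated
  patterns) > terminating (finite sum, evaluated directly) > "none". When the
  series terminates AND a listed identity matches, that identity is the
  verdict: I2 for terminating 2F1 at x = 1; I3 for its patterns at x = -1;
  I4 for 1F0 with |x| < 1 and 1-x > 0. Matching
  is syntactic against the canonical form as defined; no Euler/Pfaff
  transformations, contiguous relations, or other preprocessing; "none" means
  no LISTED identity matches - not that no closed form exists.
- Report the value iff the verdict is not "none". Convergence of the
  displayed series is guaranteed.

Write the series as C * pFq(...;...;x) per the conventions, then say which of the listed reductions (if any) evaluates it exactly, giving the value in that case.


Prefactor -3, argument 1: 0F0 with upper {-} over lower {-}. Verdict: this is exponential (I5) (the 0F0 exponential series at x = 1). Sum: (-3) * e^(1).

Structural cue: t_0 = -3 here, and the ratio is unreduced: k + 2/3 divides both sides (C = -3, x = 1).
Term ratio: r(k) = 1 * 1 / [(k+1)] - rational; roots negated = parameters, x = 1, C = -3.


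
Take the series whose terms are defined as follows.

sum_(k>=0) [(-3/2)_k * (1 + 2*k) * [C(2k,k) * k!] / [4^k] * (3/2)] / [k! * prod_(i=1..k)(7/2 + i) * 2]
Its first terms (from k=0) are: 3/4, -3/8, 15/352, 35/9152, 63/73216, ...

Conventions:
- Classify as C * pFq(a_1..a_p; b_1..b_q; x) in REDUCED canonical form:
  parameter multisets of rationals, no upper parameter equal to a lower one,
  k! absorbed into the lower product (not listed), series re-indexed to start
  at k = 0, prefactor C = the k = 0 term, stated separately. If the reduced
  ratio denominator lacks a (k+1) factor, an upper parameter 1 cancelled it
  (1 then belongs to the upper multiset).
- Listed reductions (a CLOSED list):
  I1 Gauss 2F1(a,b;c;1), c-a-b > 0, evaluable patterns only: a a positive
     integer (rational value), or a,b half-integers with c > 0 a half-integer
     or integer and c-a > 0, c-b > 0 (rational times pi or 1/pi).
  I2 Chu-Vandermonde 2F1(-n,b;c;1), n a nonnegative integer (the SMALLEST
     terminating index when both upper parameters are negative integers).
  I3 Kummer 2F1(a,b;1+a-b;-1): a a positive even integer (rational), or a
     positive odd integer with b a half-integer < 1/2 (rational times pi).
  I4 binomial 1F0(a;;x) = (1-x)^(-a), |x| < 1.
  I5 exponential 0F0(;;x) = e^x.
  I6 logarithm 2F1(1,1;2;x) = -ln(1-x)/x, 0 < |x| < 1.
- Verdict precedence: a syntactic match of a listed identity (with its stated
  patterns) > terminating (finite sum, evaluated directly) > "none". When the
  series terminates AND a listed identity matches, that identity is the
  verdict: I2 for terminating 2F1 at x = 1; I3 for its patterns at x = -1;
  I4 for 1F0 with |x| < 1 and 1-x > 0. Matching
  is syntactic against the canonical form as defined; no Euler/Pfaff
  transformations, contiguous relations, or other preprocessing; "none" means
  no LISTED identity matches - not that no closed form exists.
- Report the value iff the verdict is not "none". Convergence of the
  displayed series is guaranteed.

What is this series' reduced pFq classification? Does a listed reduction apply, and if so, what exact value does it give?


With C = 3/4: the canonical form is 2F1(-3/2, 3/2; 9/2; 1). Verdict: this is Gauss (I1, half-integer pattern) (x = 1; upper {-3/2, 3/2} half-integers, c = 9/2 in the evaluable pattern). Value: (2205/16384) * pi.

The tell: with t_0 = 3/4, the (2k+1) factor (C = 3/4, x = 1) shifts (1/2)_k to (3/2)_k.
Term ratio: r(k) = 1 * (k-3/2) (k+3/2) / [(k+9/2) (k+1)] - rational in k. x = 1; t_0 = 3/4; negate the roots.


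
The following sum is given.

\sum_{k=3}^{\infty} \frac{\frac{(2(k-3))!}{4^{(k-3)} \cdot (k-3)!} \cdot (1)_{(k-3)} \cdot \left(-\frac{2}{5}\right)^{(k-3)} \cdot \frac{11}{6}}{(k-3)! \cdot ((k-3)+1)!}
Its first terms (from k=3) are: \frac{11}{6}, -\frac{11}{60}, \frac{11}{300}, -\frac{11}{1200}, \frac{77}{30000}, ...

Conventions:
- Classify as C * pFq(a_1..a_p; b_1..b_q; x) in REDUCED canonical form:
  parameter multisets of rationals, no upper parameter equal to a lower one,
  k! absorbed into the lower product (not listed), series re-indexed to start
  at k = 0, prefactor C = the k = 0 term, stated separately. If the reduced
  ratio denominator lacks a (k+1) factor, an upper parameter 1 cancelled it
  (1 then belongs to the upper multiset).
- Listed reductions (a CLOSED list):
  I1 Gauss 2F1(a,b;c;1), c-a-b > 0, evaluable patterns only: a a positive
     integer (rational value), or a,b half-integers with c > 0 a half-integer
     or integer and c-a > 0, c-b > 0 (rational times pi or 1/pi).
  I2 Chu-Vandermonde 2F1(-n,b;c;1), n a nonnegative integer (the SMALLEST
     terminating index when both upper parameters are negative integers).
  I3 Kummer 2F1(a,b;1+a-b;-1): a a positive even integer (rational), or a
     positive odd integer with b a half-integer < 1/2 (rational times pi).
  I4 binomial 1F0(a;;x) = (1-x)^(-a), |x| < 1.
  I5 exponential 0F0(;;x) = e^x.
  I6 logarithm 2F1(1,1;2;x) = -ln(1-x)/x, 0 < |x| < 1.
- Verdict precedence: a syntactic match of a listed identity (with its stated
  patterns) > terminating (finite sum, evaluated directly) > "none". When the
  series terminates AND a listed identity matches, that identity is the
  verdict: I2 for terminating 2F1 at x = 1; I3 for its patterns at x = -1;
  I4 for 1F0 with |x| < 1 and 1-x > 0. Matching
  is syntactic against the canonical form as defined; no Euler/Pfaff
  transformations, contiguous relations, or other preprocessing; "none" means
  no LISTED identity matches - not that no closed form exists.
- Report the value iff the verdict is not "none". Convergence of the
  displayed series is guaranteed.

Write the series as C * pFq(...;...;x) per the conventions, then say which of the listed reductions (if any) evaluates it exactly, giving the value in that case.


Key observation: from the first term \frac{11}{6}: the denominator's factorial ratio (C = 11/6) is a lower Pochhammer.
Ratio: r(k) = -\frac{2}{5} * (k+\frac{1}{2}) (k+1) / [(k+2) (k+1)] - rational in k. x = -\frac{2}{5}; t_0 = \frac{11}{6}; negate the roots.

x = -\frac{2}{5} here; the reduced form reads 2F1, upper {\frac{1}{2}, 1}, lower {2}, C = \frac{11}{6}. Verdict: none. No listed pattern accepts 2F1(\frac{1}{2}, 1; 2; -\frac{2}{5}).


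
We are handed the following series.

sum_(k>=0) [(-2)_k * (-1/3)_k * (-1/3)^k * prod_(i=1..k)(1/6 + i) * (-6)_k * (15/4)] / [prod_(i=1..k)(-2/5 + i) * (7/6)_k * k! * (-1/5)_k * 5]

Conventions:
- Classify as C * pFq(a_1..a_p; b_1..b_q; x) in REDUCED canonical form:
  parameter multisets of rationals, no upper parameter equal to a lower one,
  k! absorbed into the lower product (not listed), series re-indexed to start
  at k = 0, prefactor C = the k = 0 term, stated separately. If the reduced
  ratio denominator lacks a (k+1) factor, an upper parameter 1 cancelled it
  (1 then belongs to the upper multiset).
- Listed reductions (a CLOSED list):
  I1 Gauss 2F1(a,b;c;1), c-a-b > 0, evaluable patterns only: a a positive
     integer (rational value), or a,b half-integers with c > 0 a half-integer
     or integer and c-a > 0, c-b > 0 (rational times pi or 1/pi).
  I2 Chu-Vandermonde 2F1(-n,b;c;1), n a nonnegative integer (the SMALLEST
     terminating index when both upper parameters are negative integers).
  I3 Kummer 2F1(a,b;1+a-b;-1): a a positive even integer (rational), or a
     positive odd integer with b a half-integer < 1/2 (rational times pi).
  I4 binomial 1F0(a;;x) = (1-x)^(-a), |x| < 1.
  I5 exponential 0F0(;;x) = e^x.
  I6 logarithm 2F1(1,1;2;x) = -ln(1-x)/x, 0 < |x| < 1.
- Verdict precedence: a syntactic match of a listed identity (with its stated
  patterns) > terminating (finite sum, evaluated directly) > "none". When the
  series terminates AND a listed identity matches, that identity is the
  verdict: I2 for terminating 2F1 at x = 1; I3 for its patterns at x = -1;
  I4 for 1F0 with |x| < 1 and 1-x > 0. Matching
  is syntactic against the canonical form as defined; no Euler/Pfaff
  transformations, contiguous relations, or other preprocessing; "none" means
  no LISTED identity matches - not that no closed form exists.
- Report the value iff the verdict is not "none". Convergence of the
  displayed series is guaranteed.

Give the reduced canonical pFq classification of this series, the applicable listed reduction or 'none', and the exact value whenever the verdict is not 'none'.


x = -1/3 here; the reduced form reads 3F2, upper {-6, -2, -1/3}, lower {-1/5, 3/5}, C = 3/4. Verdict: terminating - no listed pattern fits, but -2 in the upper list cuts the series at k = 2; direct evaluation. Exact value: -3427/864.

Structural cue: from the first term 3/4: the running product (prefactor 3/4) telescopes to a rising factorial.
Consecutive-term ratio: r(k) = (-1/3) * (k-6) (k-2) (k-1/3) / [(k-1/5) (k+3/5) (k+1)] - rational in k, leading ratio (-1/3); with t_0 = 3/4, classification follows.


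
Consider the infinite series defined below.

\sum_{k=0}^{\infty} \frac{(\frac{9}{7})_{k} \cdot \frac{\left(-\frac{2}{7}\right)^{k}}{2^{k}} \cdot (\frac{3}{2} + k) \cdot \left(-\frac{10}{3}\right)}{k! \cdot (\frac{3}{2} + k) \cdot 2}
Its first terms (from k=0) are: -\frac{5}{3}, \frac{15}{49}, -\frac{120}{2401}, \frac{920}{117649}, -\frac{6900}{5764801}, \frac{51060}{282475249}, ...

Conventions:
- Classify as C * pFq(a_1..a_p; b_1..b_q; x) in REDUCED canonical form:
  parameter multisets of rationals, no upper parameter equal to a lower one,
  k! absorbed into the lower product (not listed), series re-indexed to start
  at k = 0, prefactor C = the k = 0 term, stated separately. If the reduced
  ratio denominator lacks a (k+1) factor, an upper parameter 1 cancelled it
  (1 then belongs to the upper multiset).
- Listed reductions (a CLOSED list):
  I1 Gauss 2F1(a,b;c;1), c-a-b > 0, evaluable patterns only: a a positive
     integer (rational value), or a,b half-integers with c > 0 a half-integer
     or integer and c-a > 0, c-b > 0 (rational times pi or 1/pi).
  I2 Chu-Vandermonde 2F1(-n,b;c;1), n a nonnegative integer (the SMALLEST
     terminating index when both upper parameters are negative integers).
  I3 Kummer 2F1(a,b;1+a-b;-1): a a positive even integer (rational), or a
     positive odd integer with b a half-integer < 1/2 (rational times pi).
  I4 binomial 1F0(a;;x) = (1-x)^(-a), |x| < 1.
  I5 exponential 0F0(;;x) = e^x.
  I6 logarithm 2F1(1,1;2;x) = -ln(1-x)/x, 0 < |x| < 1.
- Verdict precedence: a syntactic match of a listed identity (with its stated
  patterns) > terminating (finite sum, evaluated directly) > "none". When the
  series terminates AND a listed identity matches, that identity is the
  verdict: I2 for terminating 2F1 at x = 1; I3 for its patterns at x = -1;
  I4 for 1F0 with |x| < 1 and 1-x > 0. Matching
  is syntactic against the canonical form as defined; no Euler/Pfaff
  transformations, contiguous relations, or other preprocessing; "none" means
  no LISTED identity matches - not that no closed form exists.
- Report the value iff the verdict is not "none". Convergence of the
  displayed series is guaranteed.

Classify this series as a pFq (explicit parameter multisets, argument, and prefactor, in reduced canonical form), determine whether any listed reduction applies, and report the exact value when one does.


Canonical form: C = -\frac{5}{3} times 1F0 with upper {\frac{9}{7}}, lower {-}, x = -\frac{1}{7}. Verdict: this is binomial (I4) (the 1F0 binomial series: exponent -9/7, x = -\frac{1}{7}). Exact value: \left(-\frac{5}{3}\right) \cdot \left(\frac{8}{7}\right)^{-\frac{9}{7}}.

The tell: with t_0 = -\frac{5}{3}, the constant factors (prefactor -5/3) combine into one prefactor.
Adjacent-term ratio: r(k) = -\frac{1}{7} * (k+\frac{9}{7}) / [(k+1)] - rational; roots negated = parameters, x = -\frac{1}{7}, C = -\frac{5}{3}.


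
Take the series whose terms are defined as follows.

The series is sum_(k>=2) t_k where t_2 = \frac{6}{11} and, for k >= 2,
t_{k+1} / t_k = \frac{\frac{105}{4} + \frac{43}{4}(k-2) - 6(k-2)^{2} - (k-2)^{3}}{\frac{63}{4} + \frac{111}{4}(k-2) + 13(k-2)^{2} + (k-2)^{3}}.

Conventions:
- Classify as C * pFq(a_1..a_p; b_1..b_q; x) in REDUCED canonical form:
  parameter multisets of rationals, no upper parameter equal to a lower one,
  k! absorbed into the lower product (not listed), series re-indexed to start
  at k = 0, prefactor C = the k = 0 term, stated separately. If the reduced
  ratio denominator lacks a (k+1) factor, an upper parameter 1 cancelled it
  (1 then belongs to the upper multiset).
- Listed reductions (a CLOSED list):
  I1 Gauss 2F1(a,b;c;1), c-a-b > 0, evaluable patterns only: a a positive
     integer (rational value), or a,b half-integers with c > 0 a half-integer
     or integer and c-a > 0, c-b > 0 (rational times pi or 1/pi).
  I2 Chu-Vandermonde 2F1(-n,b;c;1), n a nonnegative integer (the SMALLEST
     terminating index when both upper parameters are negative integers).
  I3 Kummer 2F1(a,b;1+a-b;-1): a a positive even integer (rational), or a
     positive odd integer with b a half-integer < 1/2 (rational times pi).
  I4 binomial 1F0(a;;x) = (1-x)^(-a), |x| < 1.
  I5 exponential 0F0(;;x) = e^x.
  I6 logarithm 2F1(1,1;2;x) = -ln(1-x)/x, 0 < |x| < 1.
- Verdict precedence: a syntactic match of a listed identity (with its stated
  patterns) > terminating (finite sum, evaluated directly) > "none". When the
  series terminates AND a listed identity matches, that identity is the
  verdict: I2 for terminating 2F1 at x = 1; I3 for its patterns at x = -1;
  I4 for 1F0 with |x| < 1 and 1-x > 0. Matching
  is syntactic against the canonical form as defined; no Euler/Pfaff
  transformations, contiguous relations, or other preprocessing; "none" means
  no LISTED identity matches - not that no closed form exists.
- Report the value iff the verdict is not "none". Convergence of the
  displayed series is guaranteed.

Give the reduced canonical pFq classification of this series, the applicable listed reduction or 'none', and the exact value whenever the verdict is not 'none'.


x = -1 here; the reduced form reads 2F1, upper {-\frac{5}{2}, 7}, lower {\frac{21}{2}}, C = \frac{6}{11}. Verdict: Kummer's theorem (I3) applies (x = -1; c = \frac{21}{2} equals 1+a-b for upper {-\frac{5}{2}, 7}: listed pattern). Value: \frac{1322685}{2097152} \cdot \pi.

Key observation: from the first term \frac{6}{11}: the ratio is unreduced: k + 3/2 divides both sides (prefactor 6/11).
Consecutive-term ratio: r(k) = -1 * (k-\frac{5}{2}) (k+7) / [(k+\frac{21}{2}) (k+1)] - rational in k. x = -1; t_0 = \frac{6}{11}; negate the roots.


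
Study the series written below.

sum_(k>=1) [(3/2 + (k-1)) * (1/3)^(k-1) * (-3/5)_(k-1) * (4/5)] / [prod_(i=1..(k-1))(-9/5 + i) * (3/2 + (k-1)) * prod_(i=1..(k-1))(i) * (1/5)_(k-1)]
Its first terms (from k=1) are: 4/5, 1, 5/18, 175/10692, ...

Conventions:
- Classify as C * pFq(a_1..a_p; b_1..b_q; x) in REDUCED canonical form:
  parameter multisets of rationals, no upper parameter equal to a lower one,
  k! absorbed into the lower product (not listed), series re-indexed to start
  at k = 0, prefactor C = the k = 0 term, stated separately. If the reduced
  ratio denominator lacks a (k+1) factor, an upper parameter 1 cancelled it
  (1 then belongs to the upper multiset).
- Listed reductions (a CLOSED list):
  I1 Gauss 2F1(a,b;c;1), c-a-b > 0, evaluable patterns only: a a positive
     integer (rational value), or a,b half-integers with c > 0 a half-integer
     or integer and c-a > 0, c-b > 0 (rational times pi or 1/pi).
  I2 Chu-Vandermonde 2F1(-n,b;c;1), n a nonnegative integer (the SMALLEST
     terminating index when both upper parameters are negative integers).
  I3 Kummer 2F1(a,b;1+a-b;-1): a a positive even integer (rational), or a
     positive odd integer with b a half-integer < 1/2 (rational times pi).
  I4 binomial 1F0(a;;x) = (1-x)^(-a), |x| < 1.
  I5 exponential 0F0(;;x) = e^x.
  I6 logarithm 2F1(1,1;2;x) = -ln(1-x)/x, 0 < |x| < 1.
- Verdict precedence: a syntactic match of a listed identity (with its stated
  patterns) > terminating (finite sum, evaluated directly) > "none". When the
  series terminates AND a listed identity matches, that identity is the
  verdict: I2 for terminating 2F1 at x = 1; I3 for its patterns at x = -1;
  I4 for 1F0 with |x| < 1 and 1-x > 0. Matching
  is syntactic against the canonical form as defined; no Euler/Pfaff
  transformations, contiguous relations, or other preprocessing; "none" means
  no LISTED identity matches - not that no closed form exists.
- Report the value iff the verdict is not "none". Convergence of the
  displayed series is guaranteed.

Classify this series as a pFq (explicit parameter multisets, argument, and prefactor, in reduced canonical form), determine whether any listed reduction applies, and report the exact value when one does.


Canonical form: C = 4/5 times 1F2 with upper {-3/5}, lower {-4/5, 1/5}, x = 1/3. Verdict: none - at argument 1/3 the multisets {-3/5} ; {-4/5, 1/5} match no listed identity.

Key observation: with t_0 = 4/5, the product of the first k integers (prefactor 4/5) is k!.
Consecutive-term ratio: r(k) = (1/3) * (k-3/5) / [(k-4/5) (k+1/5) (k+1)] - rational; roots negated = parameters, x = (1/3), C = 4/5.


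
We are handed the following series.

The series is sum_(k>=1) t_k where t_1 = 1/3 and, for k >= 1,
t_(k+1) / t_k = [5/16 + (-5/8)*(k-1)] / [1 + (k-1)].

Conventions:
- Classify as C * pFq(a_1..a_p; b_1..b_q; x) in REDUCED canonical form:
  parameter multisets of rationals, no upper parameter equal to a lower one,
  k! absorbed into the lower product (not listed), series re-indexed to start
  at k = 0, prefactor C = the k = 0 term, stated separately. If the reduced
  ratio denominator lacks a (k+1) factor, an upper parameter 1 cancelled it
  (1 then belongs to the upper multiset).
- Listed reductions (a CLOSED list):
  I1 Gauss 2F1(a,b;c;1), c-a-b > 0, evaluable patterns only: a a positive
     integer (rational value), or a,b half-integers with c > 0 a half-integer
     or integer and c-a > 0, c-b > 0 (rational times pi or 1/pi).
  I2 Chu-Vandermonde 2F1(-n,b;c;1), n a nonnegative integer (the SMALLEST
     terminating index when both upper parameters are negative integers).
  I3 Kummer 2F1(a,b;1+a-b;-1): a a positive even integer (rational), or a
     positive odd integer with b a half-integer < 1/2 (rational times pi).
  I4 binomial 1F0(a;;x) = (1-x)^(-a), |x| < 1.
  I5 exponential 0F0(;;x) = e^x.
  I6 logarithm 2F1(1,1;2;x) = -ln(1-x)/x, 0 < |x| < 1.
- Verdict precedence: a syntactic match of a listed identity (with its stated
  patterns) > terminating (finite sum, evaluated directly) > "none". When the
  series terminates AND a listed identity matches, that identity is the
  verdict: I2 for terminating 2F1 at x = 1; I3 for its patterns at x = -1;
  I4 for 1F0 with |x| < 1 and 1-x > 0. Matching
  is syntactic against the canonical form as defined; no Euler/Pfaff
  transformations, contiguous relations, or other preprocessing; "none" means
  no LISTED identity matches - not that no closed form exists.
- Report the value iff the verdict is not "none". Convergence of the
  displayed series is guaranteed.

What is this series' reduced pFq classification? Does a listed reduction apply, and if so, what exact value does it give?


With C = 1/3: the canonical form is 1F0(-1/2; -; -5/8). Verdict: binomial (I4) matches (the 1F0 binomial series: exponent 1/2, x = -5/8). Value: (1/3) * (13/8)^(1/2).

Key observation: t_0 being 1/3, factor the ratio over Q (C = 1/3, x = -5/8): negated roots = parameters.
Ratio: r(k) = (-5/8) * (k-1/2) / [(k+1)] - rational; roots negated = parameters, x = (-5/8), C = 1/3.


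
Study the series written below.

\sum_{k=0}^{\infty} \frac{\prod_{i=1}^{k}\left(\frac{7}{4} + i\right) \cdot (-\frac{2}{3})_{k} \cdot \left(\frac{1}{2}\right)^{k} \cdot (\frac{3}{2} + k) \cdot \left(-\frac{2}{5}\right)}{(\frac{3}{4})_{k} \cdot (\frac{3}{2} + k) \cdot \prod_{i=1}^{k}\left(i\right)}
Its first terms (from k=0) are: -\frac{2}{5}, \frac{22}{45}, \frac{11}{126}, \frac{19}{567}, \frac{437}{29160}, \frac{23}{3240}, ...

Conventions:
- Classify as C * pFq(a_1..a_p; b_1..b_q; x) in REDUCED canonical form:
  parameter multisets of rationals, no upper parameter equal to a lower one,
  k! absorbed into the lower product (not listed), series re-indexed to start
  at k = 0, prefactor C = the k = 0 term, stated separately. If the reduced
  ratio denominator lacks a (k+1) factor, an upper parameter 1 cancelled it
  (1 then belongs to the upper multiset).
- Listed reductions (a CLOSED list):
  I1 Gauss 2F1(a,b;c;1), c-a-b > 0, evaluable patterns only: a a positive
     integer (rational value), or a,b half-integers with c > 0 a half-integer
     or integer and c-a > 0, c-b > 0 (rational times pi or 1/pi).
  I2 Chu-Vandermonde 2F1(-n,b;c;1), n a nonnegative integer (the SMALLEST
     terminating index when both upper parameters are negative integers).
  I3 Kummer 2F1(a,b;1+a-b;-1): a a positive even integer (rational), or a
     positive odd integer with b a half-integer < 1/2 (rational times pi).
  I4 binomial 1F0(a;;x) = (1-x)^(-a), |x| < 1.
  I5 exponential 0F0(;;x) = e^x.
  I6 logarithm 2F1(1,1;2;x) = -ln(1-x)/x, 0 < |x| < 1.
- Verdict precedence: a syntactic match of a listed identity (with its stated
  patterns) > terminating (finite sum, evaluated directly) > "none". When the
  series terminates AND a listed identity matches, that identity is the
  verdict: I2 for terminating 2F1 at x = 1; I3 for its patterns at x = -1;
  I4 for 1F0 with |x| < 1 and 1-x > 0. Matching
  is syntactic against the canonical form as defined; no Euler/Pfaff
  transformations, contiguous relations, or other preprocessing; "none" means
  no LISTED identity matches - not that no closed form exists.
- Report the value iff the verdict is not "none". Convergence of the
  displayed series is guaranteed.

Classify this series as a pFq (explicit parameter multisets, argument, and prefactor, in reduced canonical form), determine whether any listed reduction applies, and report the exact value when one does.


Canonical form: C = -\frac{2}{5} times 2F1 with upper {-\frac{2}{3}, \frac{11}{4}}, lower {\frac{3}{4}}, x = \frac{1}{2}. Verdict: none (x = \frac{1}{2}): each listed identity misses the multisets {-\frac{2}{3}, \frac{11}{4}} ; {\frac{3}{4}}.

Key observation: t_0 being -\frac{2}{5}, the product of the first k integers (C = -2/5) is k!.
Consecutive-term ratio: r(k) = \frac{1}{2} * (k-\frac{2}{3}) (k+\frac{11}{4}) / [(k+\frac{3}{4}) (k+1)] - rational in k. x = \frac{1}{2}; t_0 = -\frac{2}{5}; negate the roots.


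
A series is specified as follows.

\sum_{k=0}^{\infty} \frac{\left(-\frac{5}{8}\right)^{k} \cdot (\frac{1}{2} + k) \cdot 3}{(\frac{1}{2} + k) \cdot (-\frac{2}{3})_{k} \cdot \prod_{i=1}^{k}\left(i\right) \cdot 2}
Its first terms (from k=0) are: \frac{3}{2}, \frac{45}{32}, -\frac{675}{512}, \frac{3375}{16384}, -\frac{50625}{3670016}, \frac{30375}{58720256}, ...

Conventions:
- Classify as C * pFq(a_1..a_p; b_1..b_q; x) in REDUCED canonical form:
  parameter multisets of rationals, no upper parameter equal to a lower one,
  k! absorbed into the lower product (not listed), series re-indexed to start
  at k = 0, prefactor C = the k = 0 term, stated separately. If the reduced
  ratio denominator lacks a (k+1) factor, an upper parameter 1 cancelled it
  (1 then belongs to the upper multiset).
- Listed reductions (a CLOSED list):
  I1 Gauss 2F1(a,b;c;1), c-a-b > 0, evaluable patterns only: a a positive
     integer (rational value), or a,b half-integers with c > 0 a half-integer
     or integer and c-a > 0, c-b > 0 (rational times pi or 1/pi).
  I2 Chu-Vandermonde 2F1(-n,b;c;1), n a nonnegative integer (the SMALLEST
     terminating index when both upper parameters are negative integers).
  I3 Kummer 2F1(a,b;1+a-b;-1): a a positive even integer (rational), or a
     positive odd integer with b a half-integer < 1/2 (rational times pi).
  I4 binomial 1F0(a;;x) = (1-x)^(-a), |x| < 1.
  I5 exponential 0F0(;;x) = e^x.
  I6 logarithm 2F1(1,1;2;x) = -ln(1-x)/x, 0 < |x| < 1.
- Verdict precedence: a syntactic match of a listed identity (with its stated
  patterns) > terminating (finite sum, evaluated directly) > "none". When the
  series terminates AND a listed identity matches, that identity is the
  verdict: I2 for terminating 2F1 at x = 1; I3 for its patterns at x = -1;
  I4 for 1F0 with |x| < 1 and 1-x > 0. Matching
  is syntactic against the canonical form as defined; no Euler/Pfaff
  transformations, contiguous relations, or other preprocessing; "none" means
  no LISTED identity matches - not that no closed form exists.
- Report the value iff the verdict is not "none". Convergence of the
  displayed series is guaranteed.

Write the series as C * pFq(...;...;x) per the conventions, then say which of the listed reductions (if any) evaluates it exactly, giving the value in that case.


Structural cue: from the first term \frac{3}{2}: the product of the first k integers (C = 3/2, x = -5/8) is k!.
Ratio: r(k) = -\frac{5}{8} * 1 / [(k-\frac{2}{3}) (k+1)] - rational; roots negated = parameters, x = -\frac{5}{8}, C = \frac{3}{2}.

x = -\frac{5}{8} here; the reduced form reads 0F1, upper {-}, lower {-\frac{2}{3}}, C = \frac{3}{2}. Verdict: no listed reduction: x = -\frac{5}{8} and upper {-} fail every I1-I6 pattern.


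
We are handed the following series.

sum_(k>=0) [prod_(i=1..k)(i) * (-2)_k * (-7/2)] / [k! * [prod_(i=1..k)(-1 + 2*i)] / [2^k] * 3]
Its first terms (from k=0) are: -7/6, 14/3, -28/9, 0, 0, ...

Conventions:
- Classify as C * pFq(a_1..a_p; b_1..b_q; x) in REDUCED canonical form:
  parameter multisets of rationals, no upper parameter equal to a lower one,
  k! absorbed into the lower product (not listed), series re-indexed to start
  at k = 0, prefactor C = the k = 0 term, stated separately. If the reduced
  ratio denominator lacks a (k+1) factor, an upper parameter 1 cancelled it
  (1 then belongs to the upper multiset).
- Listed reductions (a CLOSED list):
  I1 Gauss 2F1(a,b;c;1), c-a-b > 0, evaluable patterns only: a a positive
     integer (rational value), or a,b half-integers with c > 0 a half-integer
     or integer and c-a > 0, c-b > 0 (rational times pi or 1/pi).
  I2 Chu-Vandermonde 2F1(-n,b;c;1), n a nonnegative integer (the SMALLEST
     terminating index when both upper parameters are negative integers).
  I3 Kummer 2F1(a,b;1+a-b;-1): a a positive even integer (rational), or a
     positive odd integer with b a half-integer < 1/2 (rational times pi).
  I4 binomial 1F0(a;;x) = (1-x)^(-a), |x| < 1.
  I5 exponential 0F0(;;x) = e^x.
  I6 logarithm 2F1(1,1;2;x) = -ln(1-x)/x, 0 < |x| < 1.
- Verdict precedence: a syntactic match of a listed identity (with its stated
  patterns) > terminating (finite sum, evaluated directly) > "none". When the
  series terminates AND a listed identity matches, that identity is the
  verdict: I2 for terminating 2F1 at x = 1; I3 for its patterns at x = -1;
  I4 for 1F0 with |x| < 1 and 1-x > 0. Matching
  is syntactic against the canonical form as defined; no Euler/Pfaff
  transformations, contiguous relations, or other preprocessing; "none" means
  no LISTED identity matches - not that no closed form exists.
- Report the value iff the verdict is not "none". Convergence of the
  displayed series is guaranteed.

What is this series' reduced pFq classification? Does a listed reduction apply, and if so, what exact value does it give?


Reduced: x = 1, 2F1, upper = {-2, 1}, lower = {1/2}, C = -7/6. Verdict: this is Chu-Vandermonde (I2) (terminating 2F1 at x = 1 with n = 2, b = 1, c = 1/2). Hence: 7/18.

Structural cue: x = 1 and the running product (C = -7/6, x = 1) telescopes to a rising factorial.
Consecutive-term ratio: r(k) = 1 * (k-2) (k+1) / [(k+1/2) (k+1)] ; factor over Q: parameters, x = 1, and C = -7/6.


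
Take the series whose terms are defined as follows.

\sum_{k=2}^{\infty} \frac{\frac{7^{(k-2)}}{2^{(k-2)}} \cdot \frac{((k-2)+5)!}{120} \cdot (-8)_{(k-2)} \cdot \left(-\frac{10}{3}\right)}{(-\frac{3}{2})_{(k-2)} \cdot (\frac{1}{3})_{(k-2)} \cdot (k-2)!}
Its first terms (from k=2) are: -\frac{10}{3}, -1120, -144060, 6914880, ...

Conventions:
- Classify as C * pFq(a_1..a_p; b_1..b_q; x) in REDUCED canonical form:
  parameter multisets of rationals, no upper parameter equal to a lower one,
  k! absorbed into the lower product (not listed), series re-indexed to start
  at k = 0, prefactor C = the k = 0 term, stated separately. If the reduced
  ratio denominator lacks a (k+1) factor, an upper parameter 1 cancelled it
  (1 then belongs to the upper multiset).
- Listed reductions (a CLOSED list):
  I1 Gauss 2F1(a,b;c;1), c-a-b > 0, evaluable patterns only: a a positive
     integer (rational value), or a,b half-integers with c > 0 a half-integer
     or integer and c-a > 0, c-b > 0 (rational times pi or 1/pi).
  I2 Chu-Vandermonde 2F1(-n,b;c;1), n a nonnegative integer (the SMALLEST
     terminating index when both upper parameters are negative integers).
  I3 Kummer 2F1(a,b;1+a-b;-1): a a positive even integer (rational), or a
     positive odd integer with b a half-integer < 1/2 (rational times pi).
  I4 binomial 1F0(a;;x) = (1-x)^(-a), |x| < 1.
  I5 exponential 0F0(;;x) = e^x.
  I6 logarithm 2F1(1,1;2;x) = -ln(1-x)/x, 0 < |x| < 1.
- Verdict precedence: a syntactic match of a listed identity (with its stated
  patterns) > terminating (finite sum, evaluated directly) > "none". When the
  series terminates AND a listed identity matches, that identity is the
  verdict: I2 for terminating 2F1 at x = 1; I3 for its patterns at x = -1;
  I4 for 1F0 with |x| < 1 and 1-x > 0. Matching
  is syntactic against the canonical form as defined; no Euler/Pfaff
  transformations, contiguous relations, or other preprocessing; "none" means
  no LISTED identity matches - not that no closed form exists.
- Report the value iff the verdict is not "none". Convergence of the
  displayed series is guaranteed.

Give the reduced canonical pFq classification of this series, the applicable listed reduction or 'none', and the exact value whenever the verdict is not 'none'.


Structural cue: t_0 = -\frac{10}{3} here, and the factorial ratio (C = -10/3, x = 7/2) (k+a-1)!/(a-1)! is a rising factorial (a)_k.
Adjacent-term ratio: r(k) = \frac{7}{2} * (k-8) (k+6) / [(k-\frac{3}{2}) (k+\frac{1}{3}) (k+1)] - rational in k. x = \frac{7}{2}; t_0 = -\frac{10}{3}; negate the roots.

Reduced: x = \frac{7}{2}, 2F2, upper = {-8, 6}, lower = {-\frac{3}{2}, \frac{1}{3}}, C = -\frac{10}{3}. Verdict: terminating at k = 8: the factor (-8)_k kills every later term; summing the 9 survivors is exact. Its exact value is \frac{3356639941}{8151}.


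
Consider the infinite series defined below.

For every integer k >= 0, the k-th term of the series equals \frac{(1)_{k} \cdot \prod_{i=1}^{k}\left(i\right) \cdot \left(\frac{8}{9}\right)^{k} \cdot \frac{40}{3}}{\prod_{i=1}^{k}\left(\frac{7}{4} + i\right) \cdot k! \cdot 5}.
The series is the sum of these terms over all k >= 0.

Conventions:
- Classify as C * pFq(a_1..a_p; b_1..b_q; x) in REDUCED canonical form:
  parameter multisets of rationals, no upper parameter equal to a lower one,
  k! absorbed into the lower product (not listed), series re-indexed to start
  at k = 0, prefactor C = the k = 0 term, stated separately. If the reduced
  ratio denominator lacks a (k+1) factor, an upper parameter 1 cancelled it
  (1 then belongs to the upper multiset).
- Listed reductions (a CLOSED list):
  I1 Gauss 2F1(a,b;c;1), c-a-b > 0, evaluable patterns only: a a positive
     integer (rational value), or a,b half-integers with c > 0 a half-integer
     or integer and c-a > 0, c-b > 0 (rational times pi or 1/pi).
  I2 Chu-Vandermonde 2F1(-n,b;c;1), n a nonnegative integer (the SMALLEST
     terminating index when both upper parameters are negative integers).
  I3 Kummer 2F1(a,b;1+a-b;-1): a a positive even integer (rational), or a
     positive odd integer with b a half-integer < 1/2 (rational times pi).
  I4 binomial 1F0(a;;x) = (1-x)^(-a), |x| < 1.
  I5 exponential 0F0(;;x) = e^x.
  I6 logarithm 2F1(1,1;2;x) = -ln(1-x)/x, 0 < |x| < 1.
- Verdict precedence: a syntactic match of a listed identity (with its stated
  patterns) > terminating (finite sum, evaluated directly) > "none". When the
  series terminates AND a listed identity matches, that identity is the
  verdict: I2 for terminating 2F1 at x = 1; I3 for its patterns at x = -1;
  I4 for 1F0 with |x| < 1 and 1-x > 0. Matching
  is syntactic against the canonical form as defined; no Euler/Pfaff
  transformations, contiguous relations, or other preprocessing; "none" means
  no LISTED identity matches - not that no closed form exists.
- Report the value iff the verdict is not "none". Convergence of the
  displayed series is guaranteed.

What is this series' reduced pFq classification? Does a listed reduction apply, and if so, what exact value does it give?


At argument \frac{8}{9}: a 2F1 with upper {1, 1}, lower {\frac{11}{4}}, scaled by C = \frac{8}{3}. Verdict: no listed reduction: x = \frac{8}{9} and upper {1, 1} fail every I1-I6 pattern.

Structural cue: t_0 being \frac{8}{3}, the running product (C = 8/3, x = 8/9) telescopes to a rising factorial.
Consecutive-term ratio: r(k) = \frac{8}{9} * (k+1) (k+1) / [(k+\frac{11}{4}) (k+1)] - rational; roots negated = parameters, x = \frac{8}{9}, C = \frac{8}{3}.


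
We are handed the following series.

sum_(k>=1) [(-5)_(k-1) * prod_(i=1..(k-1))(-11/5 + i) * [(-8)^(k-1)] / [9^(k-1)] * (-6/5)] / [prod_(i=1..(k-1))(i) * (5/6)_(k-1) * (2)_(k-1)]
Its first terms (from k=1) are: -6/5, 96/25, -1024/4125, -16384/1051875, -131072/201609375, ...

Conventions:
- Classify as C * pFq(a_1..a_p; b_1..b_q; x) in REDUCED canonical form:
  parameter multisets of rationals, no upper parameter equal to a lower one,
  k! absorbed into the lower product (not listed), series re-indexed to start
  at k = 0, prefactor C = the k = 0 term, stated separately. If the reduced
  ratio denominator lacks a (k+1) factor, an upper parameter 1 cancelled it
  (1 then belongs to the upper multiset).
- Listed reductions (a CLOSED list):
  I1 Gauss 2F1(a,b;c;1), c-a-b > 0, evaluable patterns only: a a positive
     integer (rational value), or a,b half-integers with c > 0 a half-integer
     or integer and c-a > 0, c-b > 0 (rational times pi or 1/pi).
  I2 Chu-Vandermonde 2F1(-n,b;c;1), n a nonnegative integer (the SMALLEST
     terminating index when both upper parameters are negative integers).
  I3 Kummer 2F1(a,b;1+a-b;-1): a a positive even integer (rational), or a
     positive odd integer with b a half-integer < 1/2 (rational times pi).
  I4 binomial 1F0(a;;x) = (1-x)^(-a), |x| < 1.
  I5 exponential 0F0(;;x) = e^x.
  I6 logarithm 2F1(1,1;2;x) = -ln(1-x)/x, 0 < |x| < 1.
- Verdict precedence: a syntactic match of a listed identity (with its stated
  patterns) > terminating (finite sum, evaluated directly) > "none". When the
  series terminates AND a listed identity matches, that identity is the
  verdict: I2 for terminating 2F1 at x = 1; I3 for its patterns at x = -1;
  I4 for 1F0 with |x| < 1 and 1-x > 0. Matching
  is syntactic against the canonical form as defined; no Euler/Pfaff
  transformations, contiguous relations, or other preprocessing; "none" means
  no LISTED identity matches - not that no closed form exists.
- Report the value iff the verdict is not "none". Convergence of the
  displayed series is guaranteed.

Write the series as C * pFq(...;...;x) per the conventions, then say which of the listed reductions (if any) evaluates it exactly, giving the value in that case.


At argument -8/9: a 2F2 with upper {-5, -6/5}, lower {5/6, 2}, scaled by C = -6/5. Verdict: terminating - upper parameter -5 makes this a finite sum (last index 5), evaluated exactly. Its exact value is 3124999728886/1315501171875.

The tell: t_0 = -6/5 here, and the running product (C = -6/5) telescopes to a rising factorial.
Adjacent-term ratio: r(k) = (-8/9) * (k-5) (k-6/5) / [(k+5/6) (k+2) (k+1)] ; factor over Q: parameters, x = (-8/9), and C = -6/5.


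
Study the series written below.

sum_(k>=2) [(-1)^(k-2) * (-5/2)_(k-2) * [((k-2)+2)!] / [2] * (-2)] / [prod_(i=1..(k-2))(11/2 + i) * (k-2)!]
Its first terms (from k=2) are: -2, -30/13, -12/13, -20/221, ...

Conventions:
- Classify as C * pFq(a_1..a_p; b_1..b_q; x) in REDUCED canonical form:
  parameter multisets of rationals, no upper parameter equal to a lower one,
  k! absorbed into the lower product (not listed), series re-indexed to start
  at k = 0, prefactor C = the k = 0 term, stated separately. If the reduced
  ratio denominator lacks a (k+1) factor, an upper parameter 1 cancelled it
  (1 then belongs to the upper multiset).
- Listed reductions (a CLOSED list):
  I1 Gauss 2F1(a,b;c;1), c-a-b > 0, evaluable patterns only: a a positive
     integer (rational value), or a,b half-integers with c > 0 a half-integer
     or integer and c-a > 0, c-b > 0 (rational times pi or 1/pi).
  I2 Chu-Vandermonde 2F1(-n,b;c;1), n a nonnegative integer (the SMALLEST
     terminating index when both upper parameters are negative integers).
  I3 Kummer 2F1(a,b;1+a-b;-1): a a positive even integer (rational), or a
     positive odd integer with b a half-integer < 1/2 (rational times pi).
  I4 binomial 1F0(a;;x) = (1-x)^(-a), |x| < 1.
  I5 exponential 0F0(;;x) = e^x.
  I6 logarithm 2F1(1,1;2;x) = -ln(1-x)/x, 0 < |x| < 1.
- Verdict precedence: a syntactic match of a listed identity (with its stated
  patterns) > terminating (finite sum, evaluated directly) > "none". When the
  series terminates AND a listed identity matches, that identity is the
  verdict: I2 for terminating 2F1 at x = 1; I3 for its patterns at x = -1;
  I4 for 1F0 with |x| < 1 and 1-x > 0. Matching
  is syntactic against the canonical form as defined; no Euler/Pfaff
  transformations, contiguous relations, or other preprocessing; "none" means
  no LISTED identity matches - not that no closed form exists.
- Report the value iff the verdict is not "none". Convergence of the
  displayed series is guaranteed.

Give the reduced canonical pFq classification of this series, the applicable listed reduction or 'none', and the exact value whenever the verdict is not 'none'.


Canonical form: C = -2 times 2F1 with upper {-5/2, 3}, lower {13/2}, x = -1. Verdict: this is Kummer (I3) (x = -1; c = 13/2 equals 1+a-b for upper {-5/2, 3}: listed pattern). Value: (-3465/2048) * pi.

First insight: t_0 = -2 here, and the factorial ratio (C = -2) (k+a-1)!/(a-1)! is a rising factorial (a)_k.
Adjacent-term ratio: r(k) = (-1) * (k-5/2) (k+3) / [(k+13/2) (k+1)] - rational in k, leading ratio (-1); with t_0 = -2, classification follows.


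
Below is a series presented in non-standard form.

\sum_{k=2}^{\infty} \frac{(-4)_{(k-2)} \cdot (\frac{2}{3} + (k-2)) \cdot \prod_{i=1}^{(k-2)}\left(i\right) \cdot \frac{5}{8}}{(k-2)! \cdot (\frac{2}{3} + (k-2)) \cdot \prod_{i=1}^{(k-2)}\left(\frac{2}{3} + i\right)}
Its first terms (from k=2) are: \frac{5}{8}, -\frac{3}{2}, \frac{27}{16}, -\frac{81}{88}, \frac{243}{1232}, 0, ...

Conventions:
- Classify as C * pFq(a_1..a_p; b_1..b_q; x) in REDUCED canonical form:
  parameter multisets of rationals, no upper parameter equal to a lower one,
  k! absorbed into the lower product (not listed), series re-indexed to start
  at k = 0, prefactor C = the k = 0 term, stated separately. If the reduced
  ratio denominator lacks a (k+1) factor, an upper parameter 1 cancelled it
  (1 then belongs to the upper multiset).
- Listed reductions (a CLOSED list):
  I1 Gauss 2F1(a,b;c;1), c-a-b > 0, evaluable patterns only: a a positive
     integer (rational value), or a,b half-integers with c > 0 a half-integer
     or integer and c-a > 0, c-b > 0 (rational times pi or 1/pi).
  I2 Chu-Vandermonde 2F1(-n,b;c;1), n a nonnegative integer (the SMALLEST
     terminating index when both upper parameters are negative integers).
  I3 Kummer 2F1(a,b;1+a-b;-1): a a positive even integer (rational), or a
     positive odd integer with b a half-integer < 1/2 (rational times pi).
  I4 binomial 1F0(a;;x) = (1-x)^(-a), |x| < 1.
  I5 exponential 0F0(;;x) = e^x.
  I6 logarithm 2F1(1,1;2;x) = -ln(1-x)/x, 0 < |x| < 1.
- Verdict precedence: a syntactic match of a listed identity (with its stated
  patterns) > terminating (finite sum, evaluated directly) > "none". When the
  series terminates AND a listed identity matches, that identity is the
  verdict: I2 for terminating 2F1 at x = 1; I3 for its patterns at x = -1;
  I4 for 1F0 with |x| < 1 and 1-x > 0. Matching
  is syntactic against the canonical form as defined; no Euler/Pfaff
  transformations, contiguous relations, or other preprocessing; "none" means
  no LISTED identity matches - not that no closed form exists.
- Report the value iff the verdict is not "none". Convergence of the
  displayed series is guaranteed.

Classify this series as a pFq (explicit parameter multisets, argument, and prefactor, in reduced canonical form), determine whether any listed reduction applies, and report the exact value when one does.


Prefactor \frac{5}{8}, argument 1: 2F1 with upper {-4, 1} over lower {\frac{5}{3}}. Verdict at x = 1: the Chu-Vandermonde identity I2 matches (terminating 2F1 at x = 1 with n = 4, b = 1, c = \frac{5}{3}). Value: \frac{5}{56}.

The tell: t_0 = \frac{5}{8} here, and the running product (C = 5/8) telescopes to a rising factorial.
Adjacent-term ratio: r(k) = 1 * (k-4) (k+1) / [(k+\frac{5}{3}) (k+1)] ; factor over Q: parameters, x = 1, and C = \frac{5}{8}.
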